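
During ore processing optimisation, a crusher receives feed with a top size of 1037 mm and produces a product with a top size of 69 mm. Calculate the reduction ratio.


15.029

Reduction ratio = feed size / product size
= 1037 / 69
= 15.029


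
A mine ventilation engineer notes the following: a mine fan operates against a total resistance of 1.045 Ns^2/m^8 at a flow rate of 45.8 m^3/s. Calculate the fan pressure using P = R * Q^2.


Compute Q^2:
Q^2 = 45.8^2 = 2097.64
Compute pressure:
P = R * Q^2 = 1.045 * 2097.64
= 2192.0338 Pa

2192.0338 Pa


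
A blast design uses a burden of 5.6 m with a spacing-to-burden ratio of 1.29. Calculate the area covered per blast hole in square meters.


40.4544 m^2

First, find the spacing:
Spacing = burden * ratio = 5.6 * 1.29
= 7.224 m
Then, calculate the area:
Area = burden * spacing = 5.6 * 7.224
= 40.4544 m^2


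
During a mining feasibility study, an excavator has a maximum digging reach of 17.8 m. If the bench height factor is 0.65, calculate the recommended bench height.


11.57 m

Bench height = reach * factor
= 17.8 * 0.65
= 11.57 m


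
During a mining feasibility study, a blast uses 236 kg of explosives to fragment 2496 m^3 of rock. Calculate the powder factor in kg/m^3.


0.0946 kg/m^3

Powder factor = explosive mass / rock volume
= 236 / 2496
= 0.0946 kg/m^3


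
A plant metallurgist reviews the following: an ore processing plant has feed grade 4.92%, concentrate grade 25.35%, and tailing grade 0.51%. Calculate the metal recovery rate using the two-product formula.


91.4745%

Using the two-product formula:
R = 100 * c * (f - t) / (f * (c - t))
Numerator = 100 * 25.35 * (4.92 - 0.51)
= 100 * 25.35 * 4.41
= 11179.35
Denominator = 4.92 * (25.35 - 0.51)
= 4.92 * 24.84
= 122.2128
R = 11179.35 / 122.2128
= 91.4745%


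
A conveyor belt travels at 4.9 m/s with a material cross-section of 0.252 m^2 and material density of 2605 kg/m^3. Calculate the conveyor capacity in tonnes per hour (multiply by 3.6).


Volumetric flow = speed * area
= 4.9 * 0.252 = 1.2348 m^3/s
Mass flow = volumetric * density
= 1.2348 * 2605 = 3216.654 kg/s
Convert to t/h: multiply by 3.6
Capacity = 3216.654 * 3.6
= 11579.9544 t/h

11579.9544 t/h


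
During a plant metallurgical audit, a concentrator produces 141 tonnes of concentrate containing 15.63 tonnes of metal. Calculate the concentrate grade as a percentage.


11.0851%

Grade = (metal in concentrate / concentrate mass) * 100
= (15.63 / 141) * 100
= 0.1108510638 * 100
= 11.0851%


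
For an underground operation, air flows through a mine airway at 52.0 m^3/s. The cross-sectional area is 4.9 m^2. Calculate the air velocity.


10.6122 m/s

Velocity = flow rate / cross-sectional area
= 52.0 / 4.9
= 10.6122 m/s


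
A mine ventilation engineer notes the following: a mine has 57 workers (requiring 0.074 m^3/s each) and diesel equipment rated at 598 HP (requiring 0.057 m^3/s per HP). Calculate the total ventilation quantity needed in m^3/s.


Airflow for workers:
Q_people = 57 * 0.074 = 4.218 m^3/s
Airflow for diesel equipment:
Q_diesel = 598 * 0.057 = 34.086 m^3/s
Total ventilation:
Q_total = 4.218 + 34.086
= 38.304 m^3/s

38.304 m^3/s


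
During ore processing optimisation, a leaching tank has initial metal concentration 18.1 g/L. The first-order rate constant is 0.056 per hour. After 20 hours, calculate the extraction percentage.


67.372%

Compute the exponent:
-k * t = -0.056 * 20 = -1.12
Remaining concentration:
C = 18.1 * exp(-1.12)
= 18.1 * 0.3262797946
= 5.905664283 g/L
Extracted = 18.1 - 5.905664283 = 12.19433572 g/L
Extraction % = 12.19433572 / 18.1 * 100
= 67.372%


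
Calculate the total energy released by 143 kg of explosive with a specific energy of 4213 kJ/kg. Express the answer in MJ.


Energy = mass * specific_energy / 1000
= 143 * 4213 / 1000
= 602459 / 1000
= 602.459 MJ

602.459 MJ


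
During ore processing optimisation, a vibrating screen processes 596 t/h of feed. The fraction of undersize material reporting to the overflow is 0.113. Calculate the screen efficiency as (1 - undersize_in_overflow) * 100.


Screen efficiency = (1 - fraction of undersize in overflow) * 100
= (1 - 0.113) * 100
= 0.887 * 100
= 88.7%

88.7%


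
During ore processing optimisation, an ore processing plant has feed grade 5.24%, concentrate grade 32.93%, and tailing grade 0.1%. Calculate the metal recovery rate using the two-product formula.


98.3904%

Using the two-product formula:
R = 100 * c * (f - t) / (f * (c - t))
Numerator = 100 * 32.93 * (5.24 - 0.1)
= 100 * 32.93 * 5.14
= 16926.02
Denominator = 5.24 * (32.93 - 0.1)
= 5.24 * 32.83
= 172.0292
R = 16926.02 / 172.0292
= 98.3904%


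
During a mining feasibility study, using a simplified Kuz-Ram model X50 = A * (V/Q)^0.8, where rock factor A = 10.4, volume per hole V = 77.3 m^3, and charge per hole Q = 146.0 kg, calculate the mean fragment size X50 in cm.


Compute V/Q:
V/Q = 77.3 / 146.0 = 0.5294520548
Raise to the power 0.8:
(V/Q)^0.8 = 0.5294520548^0.8 = 0.6012586128
Multiply by A:
X50 = 10.4 * 0.6012586128
= 6.2531 cm

6.2531 cm


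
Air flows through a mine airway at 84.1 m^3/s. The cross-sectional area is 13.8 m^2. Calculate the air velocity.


Velocity = flow rate / cross-sectional area
= 84.1 / 13.8
= 6.0942 m/s

6.0942 m/s


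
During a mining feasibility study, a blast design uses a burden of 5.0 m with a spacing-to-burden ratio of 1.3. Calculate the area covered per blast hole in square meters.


32.5 m^2

First, find the spacing:
Spacing = burden * ratio = 5.0 * 1.3
= 6.5 m
Then, calculate the area:
Area = burden * spacing = 5.0 * 6.5
= 32.5 m^2


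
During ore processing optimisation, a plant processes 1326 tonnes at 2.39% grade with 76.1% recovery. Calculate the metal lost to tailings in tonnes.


7.5742 tonnes

Total metal in feed:
= 1326 * 2.39 / 100 = 31.6914 tonnes
Metal recovered:
= 31.6914 * 76.1 / 100 = 24.1171554 tonnes
Metal lost to tailings:
= 31.6914 - 24.1171554
= 7.5742 tonnes


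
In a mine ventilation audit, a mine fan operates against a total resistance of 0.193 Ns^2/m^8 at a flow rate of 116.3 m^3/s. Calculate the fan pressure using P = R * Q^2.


Compute Q^2:
Q^2 = 116.3^2 = 13525.69
Compute pressure:
P = R * Q^2 = 0.193 * 13525.69
= 2610.4582 Pa

2610.4582 Pa


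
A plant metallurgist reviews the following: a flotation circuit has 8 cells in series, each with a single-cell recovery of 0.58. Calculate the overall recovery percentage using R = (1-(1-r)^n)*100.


Complement of single-cell recovery:
1 - r = 1 - 0.58 = 0.42
Raise to power n:
(1 - r)^8 = 0.42^8 = 0.0009682651996
Overall recovery:
R = (1 - 0.0009682651996) * 100
= 99.9032%

99.9032%


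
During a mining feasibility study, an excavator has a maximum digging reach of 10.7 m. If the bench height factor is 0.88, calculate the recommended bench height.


9.416 m

Bench height = reach * factor
= 10.7 * 0.88
= 9.416 m


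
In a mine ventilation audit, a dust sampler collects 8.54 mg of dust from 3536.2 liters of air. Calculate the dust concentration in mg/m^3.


2.415 mg/m^3

Convert liters to m^3: 1 m^3 = 1000 L
Concentration = mass / volume * 1000
= 8.54 / 3536.2 * 1000
= 0.002415021775 * 1000
= 2.415 mg/m^3


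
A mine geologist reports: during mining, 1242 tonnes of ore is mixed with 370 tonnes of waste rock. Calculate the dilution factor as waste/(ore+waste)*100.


22.9529%

Total material = ore + waste
= 1242 + 370 = 1612 tonnes
Dilution = waste / total * 100
= 370 / 1612 * 100
= 0.229528536 * 100
= 22.9529%


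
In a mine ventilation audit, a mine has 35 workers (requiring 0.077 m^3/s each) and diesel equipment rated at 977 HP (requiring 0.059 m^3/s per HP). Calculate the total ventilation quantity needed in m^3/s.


60.338 m^3/s

Airflow for workers:
Q_people = 35 * 0.077 = 2.695 m^3/s
Airflow for diesel equipment:
Q_diesel = 977 * 0.059 = 57.643 m^3/s
Total ventilation:
Q_total = 2.695 + 57.643
= 60.338 m^3/s


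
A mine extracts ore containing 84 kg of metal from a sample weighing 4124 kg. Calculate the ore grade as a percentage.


Ore grade = (metal mass / ore mass) * 100
= (84 / 4124) * 100
= 0.0203685742 * 100
= 2.0369%

2.0369%


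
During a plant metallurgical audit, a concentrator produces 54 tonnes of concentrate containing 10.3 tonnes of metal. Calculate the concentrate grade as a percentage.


19.0741%

Grade = (metal in concentrate / concentrate mass) * 100
= (10.3 / 54) * 100
= 0.1907407407 * 100
= 19.0741%


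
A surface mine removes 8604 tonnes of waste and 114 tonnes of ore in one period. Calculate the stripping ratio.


75.4737

Stripping ratio = waste tonnage / ore tonnage
= 8604 / 114
= 75.4737


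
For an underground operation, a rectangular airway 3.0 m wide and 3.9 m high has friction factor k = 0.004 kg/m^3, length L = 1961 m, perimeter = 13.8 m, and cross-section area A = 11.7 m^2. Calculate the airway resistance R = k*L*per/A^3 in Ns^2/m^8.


0.0676 Ns^2/m^8

Compute the numerator:
k * L * per = 0.004 * 1961 * 13.8
= 108.2472
Compute the denominator:
A^3 = 11.7^3 = 1601.613
Resistance:
R = 108.2472 / 1601.613
= 0.0676 Ns^2/m^8


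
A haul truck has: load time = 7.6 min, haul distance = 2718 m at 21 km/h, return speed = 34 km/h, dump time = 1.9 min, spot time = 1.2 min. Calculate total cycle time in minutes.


Convert haul speed to m/min: 21 * 1000/60 = 350 m/min
Haul time = 2718 / 350 = 7.765714286 min
Convert return speed to m/min: 34 * 1000/60 = 566.6666667 m/min
Return time = 2718 / 566.6666667 = 4.796470588 min
Total cycle time:
= 7.6 + 7.765714286 + 1.9 + 4.796470588 + 1.2
= 23.2622 min

23.2622 min


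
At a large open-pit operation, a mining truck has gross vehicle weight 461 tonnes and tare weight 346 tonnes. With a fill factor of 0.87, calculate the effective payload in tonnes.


100.05 tonnes

Maximum payload = gross - tare
= 461 - 346 = 115 tonnes
Effective payload = max payload * fill factor
= 115 * 0.87
= 100.05 tonnes


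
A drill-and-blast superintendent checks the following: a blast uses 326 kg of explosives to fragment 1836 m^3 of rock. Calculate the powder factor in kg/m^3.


Powder factor = explosive mass / rock volume
= 326 / 1836
= 0.1776 kg/m^3

0.1776 kg/m^3


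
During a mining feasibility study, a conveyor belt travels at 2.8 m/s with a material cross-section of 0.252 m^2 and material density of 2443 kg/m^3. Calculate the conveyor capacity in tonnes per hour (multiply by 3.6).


Volumetric flow = speed * area
= 2.8 * 0.252 = 0.7056 m^3/s
Mass flow = volumetric * density
= 0.7056 * 2443 = 1723.7808 kg/s
Convert to t/h: multiply by 3.6
Capacity = 1723.7808 * 3.6
= 6205.6109 t/h

6205.6109 t/h


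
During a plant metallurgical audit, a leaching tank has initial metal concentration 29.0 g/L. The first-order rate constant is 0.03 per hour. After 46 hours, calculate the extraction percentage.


Compute the exponent:
-k * t = -0.03 * 46 = -1.38
Remaining concentration:
C = 29.0 * exp(-1.38)
= 29.0 * 0.2515785531
= 7.295778039 g/L
Extracted = 29.0 - 7.295778039 = 21.70422196 g/L
Extraction % = 21.70422196 / 29.0 * 100
= 74.8421%

74.8421%


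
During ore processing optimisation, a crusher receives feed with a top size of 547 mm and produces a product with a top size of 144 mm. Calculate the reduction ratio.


Reduction ratio = feed size / product size
= 547 / 144
= 3.7986

3.7986


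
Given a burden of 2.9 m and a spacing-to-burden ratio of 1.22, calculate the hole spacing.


Spacing = burden * ratio
= 2.9 * 1.22
= 3.538 m

3.538 m


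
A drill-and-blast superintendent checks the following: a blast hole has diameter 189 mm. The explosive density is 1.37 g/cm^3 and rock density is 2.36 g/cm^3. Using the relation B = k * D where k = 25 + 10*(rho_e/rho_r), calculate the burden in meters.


First, compute k:
rho_e / rho_r = 1.37 / 2.36 = 0.5805084746
k = 25 + 10 * 0.5805084746 = 30.80508475
Then, compute burden:
B = k * D / 1000 = 30.80508475 * 189 / 1000
= 5822.161017 / 1000
= 5.8222 m

5.8222 m


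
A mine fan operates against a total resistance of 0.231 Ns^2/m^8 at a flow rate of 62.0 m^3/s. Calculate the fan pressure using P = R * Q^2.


Compute Q^2:
Q^2 = 62.0^2 = 3844.0
Compute pressure:
P = R * Q^2 = 0.231 * 3844.0
= 887.964 Pa

887.964 Pa


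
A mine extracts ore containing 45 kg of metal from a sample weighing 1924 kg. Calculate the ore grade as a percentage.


Ore grade = (metal mass / ore mass) * 100
= (45 / 1924) * 100
= 0.02338877339 * 100
= 2.3389%

2.3389%


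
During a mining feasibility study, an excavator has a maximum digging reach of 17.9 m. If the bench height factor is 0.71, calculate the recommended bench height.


12.709 m

Bench height = reach * factor
= 17.9 * 0.71
= 12.709 m


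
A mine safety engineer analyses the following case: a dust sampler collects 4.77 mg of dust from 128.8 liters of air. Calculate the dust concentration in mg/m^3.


37.0342 mg/m^3

Convert liters to m^3: 1 m^3 = 1000 L
Concentration = mass / volume * 1000
= 4.77 / 128.8 * 1000
= 0.03703416149 * 1000
= 37.0342 mg/m^3


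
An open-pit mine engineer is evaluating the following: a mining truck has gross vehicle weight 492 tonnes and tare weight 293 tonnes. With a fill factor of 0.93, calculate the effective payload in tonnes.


Maximum payload = gross - tare
= 492 - 293 = 199 tonnes
Effective payload = max payload * fill factor
= 199 * 0.93
= 185.07 tonnes

185.07 tonnes


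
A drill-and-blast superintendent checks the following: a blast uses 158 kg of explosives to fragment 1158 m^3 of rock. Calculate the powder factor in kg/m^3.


Powder factor = explosive mass / rock volume
= 158 / 1158
= 0.1364 kg/m^3

0.1364 kg/m^3


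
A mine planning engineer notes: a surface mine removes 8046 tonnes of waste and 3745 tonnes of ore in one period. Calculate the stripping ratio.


Stripping ratio = waste tonnage / ore tonnage
= 8046 / 3745
= 2.1485

2.1485


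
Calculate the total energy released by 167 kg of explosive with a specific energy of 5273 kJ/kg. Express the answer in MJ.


Energy = mass * specific_energy / 1000
= 167 * 5273 / 1000
= 880591 / 1000
= 880.591 MJ

880.591 MJ


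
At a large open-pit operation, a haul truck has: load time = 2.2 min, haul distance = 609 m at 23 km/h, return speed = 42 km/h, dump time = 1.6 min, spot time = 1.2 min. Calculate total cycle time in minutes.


7.4587 min

Convert haul speed to m/min: 23 * 1000/60 = 383.3333333 m/min
Haul time = 609 / 383.3333333 = 1.588695652 min
Convert return speed to m/min: 42 * 1000/60 = 700 m/min
Return time = 609 / 700 = 0.87 min
Total cycle time:
= 2.2 + 1.588695652 + 1.6 + 0.87 + 1.2
= 7.4587 min


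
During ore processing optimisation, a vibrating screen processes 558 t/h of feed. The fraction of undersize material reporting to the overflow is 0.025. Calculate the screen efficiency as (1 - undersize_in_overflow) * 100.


Screen efficiency = (1 - fraction of undersize in overflow) * 100
= (1 - 0.025) * 100
= 0.975 * 100
= 97.5%

97.5%


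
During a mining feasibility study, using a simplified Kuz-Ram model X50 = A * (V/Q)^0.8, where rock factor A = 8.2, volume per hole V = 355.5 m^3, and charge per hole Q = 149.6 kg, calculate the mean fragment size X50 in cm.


16.3885 cm

Compute V/Q:
V/Q = 355.5 / 149.6 = 2.376336898
Raise to the power 0.8:
(V/Q)^0.8 = 2.376336898^0.8 = 1.998602421
Multiply by A:
X50 = 8.2 * 1.998602421
= 16.3885 cm


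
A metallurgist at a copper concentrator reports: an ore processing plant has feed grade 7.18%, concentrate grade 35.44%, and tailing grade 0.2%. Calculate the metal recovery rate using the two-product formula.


Using the two-product formula:
R = 100 * c * (f - t) / (f * (c - t))
Numerator = 100 * 35.44 * (7.18 - 0.2)
= 100 * 35.44 * 6.98
= 24737.12
Denominator = 7.18 * (35.44 - 0.2)
= 7.18 * 35.24
= 253.0232
R = 24737.12 / 253.0232
= 97.7662%

97.7662%


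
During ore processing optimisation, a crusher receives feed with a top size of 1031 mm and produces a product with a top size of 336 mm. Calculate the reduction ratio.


3.0685

Reduction ratio = feed size / product size
= 1031 / 336
= 3.0685


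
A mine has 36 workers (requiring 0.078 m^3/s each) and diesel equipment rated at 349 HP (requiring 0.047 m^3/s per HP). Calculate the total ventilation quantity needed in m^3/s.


Airflow for workers:
Q_people = 36 * 0.078 = 2.808 m^3/s
Airflow for diesel equipment:
Q_diesel = 349 * 0.047 = 16.403 m^3/s
Total ventilation:
Q_total = 2.808 + 16.403
= 19.211 m^3/s

19.211 m^3/s


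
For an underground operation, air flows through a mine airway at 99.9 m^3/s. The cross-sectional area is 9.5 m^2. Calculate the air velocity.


Velocity = flow rate / cross-sectional area
= 99.9 / 9.5
= 10.5158 m/s

10.5158 m/s


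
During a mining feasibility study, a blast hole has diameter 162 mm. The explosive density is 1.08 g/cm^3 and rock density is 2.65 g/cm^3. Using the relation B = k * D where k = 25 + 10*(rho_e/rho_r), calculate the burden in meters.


4.7102 m

First, compute k:
rho_e / rho_r = 1.08 / 2.65 = 0.4075471698
k = 25 + 10 * 0.4075471698 = 29.0754717
Then, compute burden:
B = k * D / 1000 = 29.0754717 * 162 / 1000
= 4710.226415 / 1000
= 4.7102 m


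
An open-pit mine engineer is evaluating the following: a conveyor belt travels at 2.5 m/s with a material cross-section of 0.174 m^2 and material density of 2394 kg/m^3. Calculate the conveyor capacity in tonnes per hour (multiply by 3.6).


3749.004 t/h

Volumetric flow = speed * area
= 2.5 * 0.174 = 0.435 m^3/s
Mass flow = volumetric * density
= 0.435 * 2394 = 1041.39 kg/s
Convert to t/h: multiply by 3.6
Capacity = 1041.39 * 3.6
= 3749.004 t/h


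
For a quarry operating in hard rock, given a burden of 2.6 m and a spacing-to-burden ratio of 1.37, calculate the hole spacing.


3.562 m

Spacing = burden * ratio
= 2.6 * 1.37
= 3.562 m


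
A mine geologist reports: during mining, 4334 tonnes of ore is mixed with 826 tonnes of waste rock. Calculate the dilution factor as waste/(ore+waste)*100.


16.0078%

Total material = ore + waste
= 4334 + 826 = 5160 tonnes
Dilution = waste / total * 100
= 826 / 5160 * 100
= 0.1600775194 * 100
= 16.0078%


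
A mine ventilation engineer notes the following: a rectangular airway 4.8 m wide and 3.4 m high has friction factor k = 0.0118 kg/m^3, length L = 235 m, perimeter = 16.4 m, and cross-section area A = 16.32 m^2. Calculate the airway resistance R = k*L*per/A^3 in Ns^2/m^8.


0.0105 Ns^2/m^8

Compute the numerator:
k * L * per = 0.0118 * 235 * 16.4
= 45.4772
Compute the denominator:
A^3 = 16.32^3 = 4346.707968
Resistance:
R = 45.4772 / 4346.707968
= 0.0105 Ns^2/m^8


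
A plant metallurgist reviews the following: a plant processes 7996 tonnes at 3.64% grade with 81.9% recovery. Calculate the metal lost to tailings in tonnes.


Total metal in feed:
= 7996 * 3.64 / 100 = 291.0544 tonnes
Metal recovered:
= 291.0544 * 81.9 / 100 = 238.3735536 tonnes
Metal lost to tailings:
= 291.0544 - 238.3735536
= 52.6808 tonnes

52.6808 tonnes


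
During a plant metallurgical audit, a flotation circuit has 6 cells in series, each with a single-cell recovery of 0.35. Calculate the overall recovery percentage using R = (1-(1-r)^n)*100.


92.4581%

Complement of single-cell recovery:
1 - r = 1 - 0.35 = 0.65
Raise to power n:
(1 - r)^6 = 0.65^6 = 0.07541889063
Overall recovery:
R = (1 - 0.07541889063) * 100
= 92.4581%


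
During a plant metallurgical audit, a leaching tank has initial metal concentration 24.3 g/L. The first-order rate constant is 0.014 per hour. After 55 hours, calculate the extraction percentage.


Compute the exponent:
-k * t = -0.014 * 55 = -0.77
Remaining concentration:
C = 24.3 * exp(-0.77)
= 24.3 * 0.4630130683
= 11.25121756 g/L
Extracted = 24.3 - 11.25121756 = 13.04878244 g/L
Extraction % = 13.04878244 / 24.3 * 100
= 53.6987%

53.6987%


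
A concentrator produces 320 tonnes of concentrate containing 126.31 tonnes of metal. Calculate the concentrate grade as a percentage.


Grade = (metal in concentrate / concentrate mass) * 100
= (126.31 / 320) * 100
= 0.39471875 * 100
= 39.4719%

39.4719%


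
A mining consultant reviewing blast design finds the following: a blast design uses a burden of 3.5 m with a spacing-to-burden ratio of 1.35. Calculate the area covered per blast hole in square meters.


First, find the spacing:
Spacing = burden * ratio = 3.5 * 1.35
= 4.725 m
Then, calculate the area:
Area = burden * spacing = 3.5 * 4.725
= 16.5375 m^2

16.5375 m^2


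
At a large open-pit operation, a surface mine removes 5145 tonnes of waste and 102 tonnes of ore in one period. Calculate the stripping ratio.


50.4412

Stripping ratio = waste tonnage / ore tonnage
= 5145 / 102
= 50.4412


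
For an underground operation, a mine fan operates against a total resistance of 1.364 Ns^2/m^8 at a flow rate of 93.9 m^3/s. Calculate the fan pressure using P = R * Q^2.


12026.6744 Pa

Compute Q^2:
Q^2 = 93.9^2 = 8817.21
Compute pressure:
P = R * Q^2 = 1.364 * 8817.21
= 12026.6744 Pa


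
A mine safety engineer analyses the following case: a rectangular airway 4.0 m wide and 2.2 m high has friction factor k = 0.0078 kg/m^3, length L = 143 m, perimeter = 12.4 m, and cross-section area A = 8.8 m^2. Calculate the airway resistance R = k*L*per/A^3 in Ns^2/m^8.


0.0203 Ns^2/m^8

Compute the numerator:
k * L * per = 0.0078 * 143 * 12.4
= 13.83096
Compute the denominator:
A^3 = 8.8^3 = 681.472
Resistance:
R = 13.83096 / 681.472
= 0.0203 Ns^2/m^8


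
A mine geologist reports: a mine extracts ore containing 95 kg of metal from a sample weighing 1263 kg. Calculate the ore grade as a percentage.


Ore grade = (metal mass / ore mass) * 100
= (95 / 1263) * 100
= 0.07521773555 * 100
= 7.5218%

7.5218%


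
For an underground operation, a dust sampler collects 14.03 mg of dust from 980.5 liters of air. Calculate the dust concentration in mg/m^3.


Convert liters to m^3: 1 m^3 = 1000 L
Concentration = mass / volume * 1000
= 14.03 / 980.5 * 1000
= 0.01430902601 * 1000
= 14.309 mg/m^3

14.309 mg/m^3


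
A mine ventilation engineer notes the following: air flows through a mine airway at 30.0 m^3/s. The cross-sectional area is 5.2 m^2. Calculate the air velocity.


5.7692 m/s

Velocity = flow rate / cross-sectional area
= 30.0 / 5.2
= 5.7692 m/s


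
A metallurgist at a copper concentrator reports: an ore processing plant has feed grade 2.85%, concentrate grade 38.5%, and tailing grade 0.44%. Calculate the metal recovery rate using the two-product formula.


85.539%

Using the two-product formula:
R = 100 * c * (f - t) / (f * (c - t))
Numerator = 100 * 38.5 * (2.85 - 0.44)
= 100 * 38.5 * 2.41
= 9278.5
Denominator = 2.85 * (38.5 - 0.44)
= 2.85 * 38.06
= 108.471
R = 9278.5 / 108.471
= 85.539%


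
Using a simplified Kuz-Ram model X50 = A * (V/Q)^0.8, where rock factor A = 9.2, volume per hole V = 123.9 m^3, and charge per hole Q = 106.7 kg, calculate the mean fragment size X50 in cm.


Compute V/Q:
V/Q = 123.9 / 106.7 = 1.161199625
Raise to the power 0.8:
(V/Q)^0.8 = 1.161199625^0.8 = 1.127004135
Multiply by A:
X50 = 9.2 * 1.127004135
= 10.3684 cm

10.3684 cm


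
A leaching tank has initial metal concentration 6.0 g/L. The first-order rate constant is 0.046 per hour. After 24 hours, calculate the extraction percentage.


Compute the exponent:
-k * t = -0.046 * 24 = -1.104
Remaining concentration:
C = 6.0 * exp(-1.104)
= 6.0 * 0.3315422588
= 1.989253553 g/L
Extracted = 6.0 - 1.989253553 = 4.010746447 g/L
Extraction % = 4.010746447 / 6.0 * 100
= 66.8458%

66.8458%


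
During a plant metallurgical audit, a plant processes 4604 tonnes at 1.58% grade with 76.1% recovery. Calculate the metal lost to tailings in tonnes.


17.3856 tonnes

Total metal in feed:
= 4604 * 1.58 / 100 = 72.7432 tonnes
Metal recovered:
= 72.7432 * 76.1 / 100 = 55.3575752 tonnes
Metal lost to tailings:
= 72.7432 - 55.3575752
= 17.3856 tonnes


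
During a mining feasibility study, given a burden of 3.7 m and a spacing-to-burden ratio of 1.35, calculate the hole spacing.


4.995 m

Spacing = burden * ratio
= 3.7 * 1.35
= 4.995 m


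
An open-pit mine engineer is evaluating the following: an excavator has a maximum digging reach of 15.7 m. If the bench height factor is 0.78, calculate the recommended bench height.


Bench height = reach * factor
= 15.7 * 0.78
= 12.246 m

12.246 m


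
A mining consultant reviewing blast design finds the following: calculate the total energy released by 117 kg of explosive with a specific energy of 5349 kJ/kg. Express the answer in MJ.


625.833 MJ

Energy = mass * specific_energy / 1000
= 117 * 5349 / 1000
= 625833 / 1000
= 625.833 MJ


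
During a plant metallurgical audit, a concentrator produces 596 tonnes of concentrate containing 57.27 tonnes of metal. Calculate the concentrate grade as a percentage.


Grade = (metal in concentrate / concentrate mass) * 100
= (57.27 / 596) * 100
= 0.09609060403 * 100
= 9.6091%

9.6091%


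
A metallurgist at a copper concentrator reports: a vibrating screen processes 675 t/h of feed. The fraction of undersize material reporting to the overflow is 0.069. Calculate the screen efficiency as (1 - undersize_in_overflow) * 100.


Screen efficiency = (1 - fraction of undersize in overflow) * 100
= (1 - 0.069) * 100
= 0.931 * 100
= 93.1%

93.1%


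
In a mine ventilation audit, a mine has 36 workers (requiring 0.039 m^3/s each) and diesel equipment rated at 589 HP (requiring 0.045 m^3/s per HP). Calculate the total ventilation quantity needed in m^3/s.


27.909 m^3/s

Airflow for workers:
Q_people = 36 * 0.039 = 1.404 m^3/s
Airflow for diesel equipment:
Q_diesel = 589 * 0.045 = 26.505 m^3/s
Total ventilation:
Q_total = 1.404 + 26.505
= 27.909 m^3/s


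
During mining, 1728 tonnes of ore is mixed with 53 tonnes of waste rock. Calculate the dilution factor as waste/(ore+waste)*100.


Total material = ore + waste
= 1728 + 53 = 1781 tonnes
Dilution = waste / total * 100
= 53 / 1781 * 100
= 0.02975856261 * 100
= 2.9759%

2.9759%


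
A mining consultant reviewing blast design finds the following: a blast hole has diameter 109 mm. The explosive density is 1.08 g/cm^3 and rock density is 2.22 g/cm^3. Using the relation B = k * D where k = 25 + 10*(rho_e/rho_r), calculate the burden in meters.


First, compute k:
rho_e / rho_r = 1.08 / 2.22 = 0.4864864865
k = 25 + 10 * 0.4864864865 = 29.86486486
Then, compute burden:
B = k * D / 1000 = 29.86486486 * 109 / 1000
= 3255.27027 / 1000
= 3.2553 m

3.2553 m


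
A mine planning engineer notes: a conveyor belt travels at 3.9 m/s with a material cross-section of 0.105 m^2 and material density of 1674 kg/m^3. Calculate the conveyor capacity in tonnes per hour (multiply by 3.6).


2467.8108 t/h

Volumetric flow = speed * area
= 3.9 * 0.105 = 0.4095 m^3/s
Mass flow = volumetric * density
= 0.4095 * 1674 = 685.503 kg/s
Convert to t/h: multiply by 3.6
Capacity = 685.503 * 3.6
= 2467.8108 t/h


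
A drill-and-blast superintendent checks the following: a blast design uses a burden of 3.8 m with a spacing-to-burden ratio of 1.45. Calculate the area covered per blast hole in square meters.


First, find the spacing:
Spacing = burden * ratio = 3.8 * 1.45
= 5.51 m
Then, calculate the area:
Area = burden * spacing = 3.8 * 5.51
= 20.938 m^2

20.938 m^2


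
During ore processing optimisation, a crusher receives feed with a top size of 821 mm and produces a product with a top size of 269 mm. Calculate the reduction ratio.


3.052

Reduction ratio = feed size / product size
= 821 / 269
= 3.052


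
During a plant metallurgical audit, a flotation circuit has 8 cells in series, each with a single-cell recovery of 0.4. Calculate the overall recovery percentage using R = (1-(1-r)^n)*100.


98.3204%

Complement of single-cell recovery:
1 - r = 1 - 0.4 = 0.6
Raise to power n:
(1 - r)^8 = 0.6^8 = 0.01679616
Overall recovery:
R = (1 - 0.01679616) * 100
= 98.3204%


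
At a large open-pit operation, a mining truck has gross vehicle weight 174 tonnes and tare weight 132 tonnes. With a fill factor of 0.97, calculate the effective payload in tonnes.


Maximum payload = gross - tare
= 174 - 132 = 42 tonnes
Effective payload = max payload * fill factor
= 42 * 0.97
= 40.74 tonnes

40.74 tonnes


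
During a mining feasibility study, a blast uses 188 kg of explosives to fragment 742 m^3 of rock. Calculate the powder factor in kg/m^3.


Powder factor = explosive mass / rock volume
= 188 / 742
= 0.2534 kg/m^3

0.2534 kg/m^3


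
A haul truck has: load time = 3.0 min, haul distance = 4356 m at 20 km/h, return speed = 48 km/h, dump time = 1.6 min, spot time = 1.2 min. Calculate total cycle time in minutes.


Convert haul speed to m/min: 20 * 1000/60 = 333.3333333 m/min
Haul time = 4356 / 333.3333333 = 13.068 min
Convert return speed to m/min: 48 * 1000/60 = 800 m/min
Return time = 4356 / 800 = 5.445 min
Total cycle time:
= 3.0 + 13.068 + 1.6 + 5.445 + 1.2
= 24.313 min

24.313 min


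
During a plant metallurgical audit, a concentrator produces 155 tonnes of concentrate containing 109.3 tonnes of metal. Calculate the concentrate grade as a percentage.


Grade = (metal in concentrate / concentrate mass) * 100
= (109.3 / 155) * 100
= 0.7051612903 * 100
= 70.5161%

70.5161%


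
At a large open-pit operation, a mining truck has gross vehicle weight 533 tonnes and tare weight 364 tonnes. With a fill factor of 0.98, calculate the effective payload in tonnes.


165.62 tonnes

Maximum payload = gross - tare
= 533 - 364 = 169 tonnes
Effective payload = max payload * fill factor
= 169 * 0.98
= 165.62 tonnes


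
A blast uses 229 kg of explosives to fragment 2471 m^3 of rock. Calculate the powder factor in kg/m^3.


0.0927 kg/m^3

Powder factor = explosive mass / rock volume
= 229 / 2471
= 0.0927 kg/m^3


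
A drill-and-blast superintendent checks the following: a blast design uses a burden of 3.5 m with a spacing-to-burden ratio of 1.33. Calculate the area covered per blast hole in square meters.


16.2925 m^2

First, find the spacing:
Spacing = burden * ratio = 3.5 * 1.33
= 4.655 m
Then, calculate the area:
Area = burden * spacing = 3.5 * 4.655
= 16.2925 m^2


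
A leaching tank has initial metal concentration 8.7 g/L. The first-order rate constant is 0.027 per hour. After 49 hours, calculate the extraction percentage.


73.3665%

Compute the exponent:
-k * t = -0.027 * 49 = -1.323
Remaining concentration:
C = 8.7 * exp(-1.323)
= 8.7 * 0.266335097
= 2.317115344 g/L
Extracted = 8.7 - 2.317115344 = 6.382884656 g/L
Extraction % = 6.382884656 / 8.7 * 100
= 73.3665%


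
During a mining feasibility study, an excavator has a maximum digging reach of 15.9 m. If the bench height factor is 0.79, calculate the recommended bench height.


Bench height = reach * factor
= 15.9 * 0.79
= 12.561 m

12.561 m


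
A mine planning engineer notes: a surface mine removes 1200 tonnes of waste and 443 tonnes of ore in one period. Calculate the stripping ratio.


Stripping ratio = waste tonnage / ore tonnage
= 1200 / 443
= 2.7088

2.7088


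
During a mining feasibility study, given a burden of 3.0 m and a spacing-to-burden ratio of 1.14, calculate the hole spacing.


Spacing = burden * ratio
= 3.0 * 1.14
= 3.42 m

3.42 m


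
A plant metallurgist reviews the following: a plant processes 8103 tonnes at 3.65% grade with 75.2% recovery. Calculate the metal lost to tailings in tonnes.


73.3484 tonnes

Total metal in feed:
= 8103 * 3.65 / 100 = 295.7595 tonnes
Metal recovered:
= 295.7595 * 75.2 / 100 = 222.411144 tonnes
Metal lost to tailings:
= 295.7595 - 222.411144
= 73.3484 tonnes


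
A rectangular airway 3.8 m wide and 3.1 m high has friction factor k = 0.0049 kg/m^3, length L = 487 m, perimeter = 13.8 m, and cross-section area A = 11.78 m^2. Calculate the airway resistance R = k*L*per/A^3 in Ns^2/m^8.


Compute the numerator:
k * L * per = 0.0049 * 487 * 13.8
= 32.93094
Compute the denominator:
A^3 = 11.78^3 = 1634.691752
Resistance:
R = 32.93094 / 1634.691752
= 0.0201 Ns^2/m^8

0.0201 Ns^2/m^8


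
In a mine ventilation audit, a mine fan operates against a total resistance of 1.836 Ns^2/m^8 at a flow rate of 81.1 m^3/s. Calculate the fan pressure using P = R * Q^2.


Compute Q^2:
Q^2 = 81.1^2 = 6577.21
Compute pressure:
P = R * Q^2 = 1.836 * 6577.21
= 12075.7576 Pa

12075.7576 Pa


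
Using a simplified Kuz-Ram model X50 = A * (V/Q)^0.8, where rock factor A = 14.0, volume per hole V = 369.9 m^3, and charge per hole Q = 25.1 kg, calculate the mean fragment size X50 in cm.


Compute V/Q:
V/Q = 369.9 / 25.1 = 14.73705179
Raise to the power 0.8:
(V/Q)^0.8 = 14.73705179^0.8 = 8.604556445
Multiply by A:
X50 = 14.0 * 8.604556445
= 120.4638 cm

120.4638 cm


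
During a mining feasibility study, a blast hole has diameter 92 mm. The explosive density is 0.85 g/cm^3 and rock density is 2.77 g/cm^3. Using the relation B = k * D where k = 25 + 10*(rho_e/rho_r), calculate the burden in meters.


2.5823 m

First, compute k:
rho_e / rho_r = 0.85 / 2.77 = 0.3068592058
k = 25 + 10 * 0.3068592058 = 28.06859206
Then, compute burden:
B = k * D / 1000 = 28.06859206 * 92 / 1000
= 2582.310469 / 1000
= 2.5823 m


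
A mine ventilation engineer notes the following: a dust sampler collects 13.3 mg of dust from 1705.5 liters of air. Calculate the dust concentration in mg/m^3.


Convert liters to m^3: 1 m^3 = 1000 L
Concentration = mass / volume * 1000
= 13.3 / 1705.5 * 1000
= 0.007798299619 * 1000
= 7.7983 mg/m^3

7.7983 mg/m^3


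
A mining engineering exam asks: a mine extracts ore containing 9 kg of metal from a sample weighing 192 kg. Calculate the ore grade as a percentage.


Ore grade = (metal mass / ore mass) * 100
= (9 / 192) * 100
= 0.046875 * 100
= 4.6875%

4.6875%


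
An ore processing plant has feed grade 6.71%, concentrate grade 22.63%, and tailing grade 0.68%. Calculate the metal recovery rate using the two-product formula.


92.6499%

Using the two-product formula:
R = 100 * c * (f - t) / (f * (c - t))
Numerator = 100 * 22.63 * (6.71 - 0.68)
= 100 * 22.63 * 6.03
= 13645.89
Denominator = 6.71 * (22.63 - 0.68)
= 6.71 * 21.95
= 147.2845
R = 13645.89 / 147.2845
= 92.6499%


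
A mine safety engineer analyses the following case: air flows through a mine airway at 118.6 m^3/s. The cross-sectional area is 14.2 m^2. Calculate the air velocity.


8.3521 m/s

Velocity = flow rate / cross-sectional area
= 118.6 / 14.2
= 8.3521 m/s


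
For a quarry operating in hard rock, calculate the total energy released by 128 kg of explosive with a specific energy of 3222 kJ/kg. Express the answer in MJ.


412.416 MJ

Energy = mass * specific_energy / 1000
= 128 * 3222 / 1000
= 412416 / 1000
= 412.416 MJ


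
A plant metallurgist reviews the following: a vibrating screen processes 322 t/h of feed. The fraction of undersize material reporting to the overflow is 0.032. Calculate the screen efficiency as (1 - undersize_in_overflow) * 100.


96.8%

Screen efficiency = (1 - fraction of undersize in overflow) * 100
= (1 - 0.032) * 100
= 0.968 * 100
= 96.8%


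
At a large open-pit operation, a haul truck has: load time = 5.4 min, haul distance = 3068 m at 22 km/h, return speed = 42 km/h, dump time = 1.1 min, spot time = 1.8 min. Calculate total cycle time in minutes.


21.0501 min

Convert haul speed to m/min: 22 * 1000/60 = 366.6666667 m/min
Haul time = 3068 / 366.6666667 = 8.367272727 min
Convert return speed to m/min: 42 * 1000/60 = 700 m/min
Return time = 3068 / 700 = 4.382857143 min
Total cycle time:
= 5.4 + 8.367272727 + 1.1 + 4.382857143 + 1.8
= 21.0501 min


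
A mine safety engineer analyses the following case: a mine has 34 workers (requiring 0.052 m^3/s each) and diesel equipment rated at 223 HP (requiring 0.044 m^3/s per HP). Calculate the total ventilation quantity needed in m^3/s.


11.58 m^3/s

Airflow for workers:
Q_people = 34 * 0.052 = 1.768 m^3/s
Airflow for diesel equipment:
Q_diesel = 223 * 0.044 = 9.812 m^3/s
Total ventilation:
Q_total = 1.768 + 9.812
= 11.58 m^3/s


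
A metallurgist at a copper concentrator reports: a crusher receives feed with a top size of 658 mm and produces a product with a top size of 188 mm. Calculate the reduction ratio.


3.5

Reduction ratio = feed size / product size
= 658 / 188
= 3.5


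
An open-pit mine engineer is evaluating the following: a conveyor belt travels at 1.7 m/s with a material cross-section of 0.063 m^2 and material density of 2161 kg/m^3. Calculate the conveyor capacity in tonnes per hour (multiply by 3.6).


833.1952 t/h

Volumetric flow = speed * area
= 1.7 * 0.063 = 0.1071 m^3/s
Mass flow = volumetric * density
= 0.1071 * 2161 = 231.4431 kg/s
Convert to t/h: multiply by 3.6
Capacity = 231.4431 * 3.6
= 833.1952 t/h


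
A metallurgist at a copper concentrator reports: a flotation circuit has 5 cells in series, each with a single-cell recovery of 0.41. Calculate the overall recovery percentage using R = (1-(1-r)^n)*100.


92.8508%

Complement of single-cell recovery:
1 - r = 1 - 0.41 = 0.59
Raise to power n:
(1 - r)^5 = 0.59^5 = 0.0714924299
Overall recovery:
R = (1 - 0.0714924299) * 100
= 92.8508%


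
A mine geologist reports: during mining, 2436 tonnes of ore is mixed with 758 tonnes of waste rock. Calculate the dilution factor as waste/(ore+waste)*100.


23.732%

Total material = ore + waste
= 2436 + 758 = 3194 tonnes
Dilution = waste / total * 100
= 758 / 3194 * 100
= 0.237319975 * 100
= 23.732%


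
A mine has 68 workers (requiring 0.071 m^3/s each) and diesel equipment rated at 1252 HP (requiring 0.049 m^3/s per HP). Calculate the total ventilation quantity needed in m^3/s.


66.176 m^3/s

Airflow for workers:
Q_people = 68 * 0.071 = 4.828 m^3/s
Airflow for diesel equipment:
Q_diesel = 1252 * 0.049 = 61.348 m^3/s
Total ventilation:
Q_total = 4.828 + 61.348
= 66.176 m^3/s


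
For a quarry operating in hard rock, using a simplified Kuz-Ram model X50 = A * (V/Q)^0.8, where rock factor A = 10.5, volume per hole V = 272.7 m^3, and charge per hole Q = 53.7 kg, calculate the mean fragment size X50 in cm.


Compute V/Q:
V/Q = 272.7 / 53.7 = 5.078212291
Raise to the power 0.8:
(V/Q)^0.8 = 5.078212291^0.8 = 3.669177163
Multiply by A:
X50 = 10.5 * 3.669177163
= 38.5264 cm

38.5264 cm


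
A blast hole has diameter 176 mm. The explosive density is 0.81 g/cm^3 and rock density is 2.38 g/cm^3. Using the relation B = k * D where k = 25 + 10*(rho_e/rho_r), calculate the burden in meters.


First, compute k:
rho_e / rho_r = 0.81 / 2.38 = 0.3403361345
k = 25 + 10 * 0.3403361345 = 28.40336134
Then, compute burden:
B = k * D / 1000 = 28.40336134 * 176 / 1000
= 4998.991597 / 1000
= 4.999 m

4.999 m


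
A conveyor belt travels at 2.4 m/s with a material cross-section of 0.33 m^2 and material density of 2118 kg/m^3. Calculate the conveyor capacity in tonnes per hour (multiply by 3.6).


6038.8416 t/h

Volumetric flow = speed * area
= 2.4 * 0.33 = 0.792 m^3/s
Mass flow = volumetric * density
= 0.792 * 2118 = 1677.456 kg/s
Convert to t/h: multiply by 3.6
Capacity = 1677.456 * 3.6
= 6038.8416 t/h


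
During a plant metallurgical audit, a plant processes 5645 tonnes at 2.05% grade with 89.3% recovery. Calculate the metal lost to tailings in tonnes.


Total metal in feed:
= 5645 * 2.05 / 100 = 115.7225 tonnes
Metal recovered:
= 115.7225 * 89.3 / 100 = 103.3401925 tonnes
Metal lost to tailings:
= 115.7225 - 103.3401925
= 12.3823 tonnes

12.3823 tonnes


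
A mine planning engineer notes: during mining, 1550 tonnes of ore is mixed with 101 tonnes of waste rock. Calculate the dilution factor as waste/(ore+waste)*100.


6.1175%

Total material = ore + waste
= 1550 + 101 = 1651 tonnes
Dilution = waste / total * 100
= 101 / 1651 * 100
= 0.06117504543 * 100
= 6.1175%


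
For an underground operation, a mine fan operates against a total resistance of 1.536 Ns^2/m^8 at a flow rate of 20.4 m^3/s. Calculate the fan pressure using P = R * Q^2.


Compute Q^2:
Q^2 = 20.4^2 = 416.16
Compute pressure:
P = R * Q^2 = 1.536 * 416.16
= 639.2218 Pa

639.2218 Pa
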